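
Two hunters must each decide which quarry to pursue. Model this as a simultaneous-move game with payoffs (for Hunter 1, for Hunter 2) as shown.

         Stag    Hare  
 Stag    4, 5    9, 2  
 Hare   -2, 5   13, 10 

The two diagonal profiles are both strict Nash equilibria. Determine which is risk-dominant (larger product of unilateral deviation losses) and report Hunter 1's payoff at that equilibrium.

At both Stag: Hunter 1 loses 4 − (-2) = 6 by deviating; Hunter 2 loses 5 − 2 = 3. Product = 6·3 = 18.
At both Hare: Hunter 1 loses 13 − 9 = 4 by deviating; Hunter 2 loses 10 − 5 = 5. Product = 4·5 = 20.
20 > 18, so both Hare is risk-dominant. Hunter 1's payoff there is 13.

13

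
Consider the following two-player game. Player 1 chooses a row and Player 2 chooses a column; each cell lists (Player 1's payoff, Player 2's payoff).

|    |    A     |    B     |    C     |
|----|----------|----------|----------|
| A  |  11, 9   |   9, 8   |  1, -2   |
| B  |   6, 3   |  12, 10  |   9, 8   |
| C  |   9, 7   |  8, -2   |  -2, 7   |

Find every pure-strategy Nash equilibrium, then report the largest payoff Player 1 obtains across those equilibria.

Both A is a pure NE (Player 1: 11 ≥ 9; Player 2: 9 ≥ 8). Player 1 gets 11.
Both B is a pure NE (Player 1: 12 ≥ 9; Player 2: 10 ≥ 8). Player 1 gets 12.
Every other cell has a profitable deviation for at least one player. Highest of {11, 12} is 12.

12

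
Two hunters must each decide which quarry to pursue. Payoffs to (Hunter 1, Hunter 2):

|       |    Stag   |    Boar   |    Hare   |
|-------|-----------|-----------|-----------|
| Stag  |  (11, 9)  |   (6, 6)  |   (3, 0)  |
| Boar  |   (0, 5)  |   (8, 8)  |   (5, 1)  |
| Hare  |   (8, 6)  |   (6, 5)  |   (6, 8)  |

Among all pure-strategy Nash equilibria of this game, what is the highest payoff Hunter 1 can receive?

11

Both Stag is a pure NE (Hunter 1: 11 ≥ 8; Hunter 2: 9 ≥ 6). Hunter 1 gets 11.
Both Boar is a pure NE (Hunter 1: 8 ≥ 6; Hunter 2: 8 ≥ 5). Hunter 1 gets 8.
Both Hare is a pure NE (Hunter 1: 6 ≥ 5; Hunter 2: 8 ≥ 6). Hunter 1 gets 6.
Every other cell has a profitable deviation for at least one player. Highest of {11, 8, 6} is 11.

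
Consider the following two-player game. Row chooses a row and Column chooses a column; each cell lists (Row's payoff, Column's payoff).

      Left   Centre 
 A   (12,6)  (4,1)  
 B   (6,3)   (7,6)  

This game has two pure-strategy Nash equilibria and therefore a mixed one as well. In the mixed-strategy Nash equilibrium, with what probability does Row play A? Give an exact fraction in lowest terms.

3/8

Row's mix p on A must make Column indifferent between Left and Centre.
Column's payoff from Left: 6p + 3(1−p). From Centre: 1p + 6(1−p).
Set equal: 5p = 3(1−p) → p = 3/8.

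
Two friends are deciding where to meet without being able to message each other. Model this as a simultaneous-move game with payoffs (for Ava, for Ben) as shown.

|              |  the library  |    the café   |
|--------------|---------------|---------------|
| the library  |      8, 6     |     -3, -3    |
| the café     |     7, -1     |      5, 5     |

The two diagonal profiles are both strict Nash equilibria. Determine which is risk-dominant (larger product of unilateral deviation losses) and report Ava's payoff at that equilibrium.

5

At both the library: Ava loses 8 − 7 = 1 by deviating; Ben loses 6 − (-3) = 9. Product = 1·9 = 9.
At both the café: Ava loses 5 − (-3) = 8 by deviating; Ben loses 5 − (-1) = 6. Product = 8·6 = 48.
48 > 9, so both the café is risk-dominant. Ava's payoff there is 5.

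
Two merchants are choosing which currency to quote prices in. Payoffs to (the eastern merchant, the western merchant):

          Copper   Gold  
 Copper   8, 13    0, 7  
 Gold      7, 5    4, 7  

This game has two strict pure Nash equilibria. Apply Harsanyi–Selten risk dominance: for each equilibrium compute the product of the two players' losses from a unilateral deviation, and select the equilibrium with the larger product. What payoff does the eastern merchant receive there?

4

At both Copper: the eastern merchant loses 8 − 7 = 1 by deviating; the western merchant loses 13 − 7 = 6. Product = 1·6 = 6.
At both Gold: the eastern merchant loses 4 − 0 = 4 by deviating; the western merchant loses 7 − 5 = 2. Product = 4·2 = 8.
8 > 6, so both Gold is risk-dominant. The eastern merchant's payoff there is 4.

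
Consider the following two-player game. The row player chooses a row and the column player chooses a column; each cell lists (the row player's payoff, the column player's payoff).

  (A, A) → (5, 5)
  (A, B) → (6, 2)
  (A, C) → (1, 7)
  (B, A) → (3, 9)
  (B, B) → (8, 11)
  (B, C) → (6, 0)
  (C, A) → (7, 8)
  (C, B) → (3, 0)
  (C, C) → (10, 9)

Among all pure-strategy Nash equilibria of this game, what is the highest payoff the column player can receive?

Both B is a pure NE (the row player: 8 ≥ 6; the column player: 11 ≥ 9). The column player gets 11.
Both C is a pure NE (the row player: 10 ≥ 6; the column player: 9 ≥ 8). The column player gets 9.
Every other cell has a profitable deviation for at least one player. Highest of {11, 9} is 11.

11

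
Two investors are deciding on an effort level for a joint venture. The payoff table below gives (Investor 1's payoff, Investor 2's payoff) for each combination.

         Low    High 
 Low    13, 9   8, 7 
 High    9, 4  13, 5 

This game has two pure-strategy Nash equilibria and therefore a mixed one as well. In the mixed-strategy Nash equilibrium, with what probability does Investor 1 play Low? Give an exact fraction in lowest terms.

Investor 1's mix p on Low must make Investor 2 indifferent between Low and High.
Investor 2's payoff from Low: 9p + 4(1−p). From High: 7p + 5(1−p).
Set equal: 2p = 1(1−p) → p = 1/3.

1/3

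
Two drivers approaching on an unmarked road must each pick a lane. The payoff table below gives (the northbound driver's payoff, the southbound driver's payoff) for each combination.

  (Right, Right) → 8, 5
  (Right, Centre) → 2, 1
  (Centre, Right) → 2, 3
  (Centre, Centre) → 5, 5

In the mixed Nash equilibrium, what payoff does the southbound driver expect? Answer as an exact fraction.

11/3

The northbound driver mixes with probability p on Right, chosen so the southbound driver is indifferent: 5p + 3(1−p) = 1p + 5(1−p) gives p = 1/3.
The southbound driver's expected payoff is 5·1/3 + 3·2/3 = 11/3.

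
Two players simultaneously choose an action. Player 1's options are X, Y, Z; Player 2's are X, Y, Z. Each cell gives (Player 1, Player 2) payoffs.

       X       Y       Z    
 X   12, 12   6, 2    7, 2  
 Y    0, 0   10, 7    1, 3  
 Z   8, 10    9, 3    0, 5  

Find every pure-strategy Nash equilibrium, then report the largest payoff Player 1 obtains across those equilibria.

Both X is a pure NE (Player 1: 12 ≥ 8; Player 2: 12 ≥ 2). Player 1 gets 12.
Both Y is a pure NE (Player 1: 10 ≥ 9; Player 2: 7 ≥ 3). Player 1 gets 10.
Every other cell has a profitable deviation for at least one player. Highest of {12, 10} is 12.

12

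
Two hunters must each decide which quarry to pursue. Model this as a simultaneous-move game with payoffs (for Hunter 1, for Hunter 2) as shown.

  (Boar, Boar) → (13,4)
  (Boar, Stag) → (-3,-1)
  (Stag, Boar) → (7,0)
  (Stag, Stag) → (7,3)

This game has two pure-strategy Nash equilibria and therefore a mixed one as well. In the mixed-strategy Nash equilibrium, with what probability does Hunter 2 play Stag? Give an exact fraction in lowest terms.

3/8

Hunter 2's mix q on Boar must make Hunter 1 indifferent between Boar and Stag.
Hunter 1's payoff from Boar: 13q + (-3)(1−q). From Stag: 7q + 7(1−q).
Set equal: 6q = 10(1−q) → q = 10/16 = 5/8.
Probability on Stag is 1 − 5/8 = 3/8.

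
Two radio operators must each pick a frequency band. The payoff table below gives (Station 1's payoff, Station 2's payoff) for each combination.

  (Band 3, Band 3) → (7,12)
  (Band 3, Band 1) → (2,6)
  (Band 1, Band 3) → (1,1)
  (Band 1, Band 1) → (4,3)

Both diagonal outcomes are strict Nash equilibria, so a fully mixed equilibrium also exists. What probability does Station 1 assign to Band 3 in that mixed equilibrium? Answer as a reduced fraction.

1/4

Station 1's mix p on Band 3 must make Station 2 indifferent between Band 3 and Band 1.
Station 2's payoff from Band 3: 12p + 1(1−p). From Band 1: 6p + 3(1−p).
Set equal: 6p = 2(1−p) → p = 2/8 = 1/4.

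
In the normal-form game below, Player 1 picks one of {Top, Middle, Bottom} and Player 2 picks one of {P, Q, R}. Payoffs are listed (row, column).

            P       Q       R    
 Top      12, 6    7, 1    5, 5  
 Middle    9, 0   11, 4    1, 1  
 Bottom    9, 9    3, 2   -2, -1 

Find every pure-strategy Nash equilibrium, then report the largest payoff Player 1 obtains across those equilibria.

(Top, P) is a pure NE (Player 1: 12 ≥ 9; Player 2: 6 ≥ 5). Player 1 gets 12.
(Middle, Q) is a pure NE (Player 1: 11 ≥ 7; Player 2: 4 ≥ 1). Player 1 gets 11.
Every other cell has a profitable deviation for at least one player. Highest of {12, 11} is 12.

12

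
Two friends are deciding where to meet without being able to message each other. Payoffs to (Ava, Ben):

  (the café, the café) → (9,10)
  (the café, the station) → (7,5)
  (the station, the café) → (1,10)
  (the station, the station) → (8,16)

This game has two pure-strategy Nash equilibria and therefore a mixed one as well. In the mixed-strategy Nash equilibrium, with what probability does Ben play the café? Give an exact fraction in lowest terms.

Ben's mix q on the café must make Ava indifferent between the café and the station.
Ava's payoff from the café: 9q + 7(1−q). From the station: 1q + 8(1−q).
Set equal: 8q = 1(1−q) → q = 1/9.

1/9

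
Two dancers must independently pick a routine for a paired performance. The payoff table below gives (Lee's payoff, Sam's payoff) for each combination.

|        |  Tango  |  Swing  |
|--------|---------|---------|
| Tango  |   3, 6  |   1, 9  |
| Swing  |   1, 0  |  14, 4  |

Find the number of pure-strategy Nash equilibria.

Both Swing: Lee gets 14 (best alternative 1); Sam gets 4 (best alternative 0). Neither deviates — NE.
Both Tango is not a NE: Sam would switch to Swing (9 > 6).
No other cell survives both best-response checks, so there is 1 pure NE.

1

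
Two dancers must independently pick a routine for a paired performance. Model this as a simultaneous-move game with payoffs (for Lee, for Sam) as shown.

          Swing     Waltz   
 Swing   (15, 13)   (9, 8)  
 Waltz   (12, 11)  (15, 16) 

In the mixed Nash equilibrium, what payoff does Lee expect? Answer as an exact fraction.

Sam mixes with probability q on Swing, chosen so Lee is indifferent: 15q + 9(1−q) = 12q + 15(1−q) gives q = 2/3.
Lee's expected payoff (from either row, since indifferent) is 15·2/3 + 9·1/3 = 13.

13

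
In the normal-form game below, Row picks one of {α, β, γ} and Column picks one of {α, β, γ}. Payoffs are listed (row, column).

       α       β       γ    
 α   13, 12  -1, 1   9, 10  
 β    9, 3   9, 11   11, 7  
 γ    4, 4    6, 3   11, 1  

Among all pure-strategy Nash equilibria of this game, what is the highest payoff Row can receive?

13

Both α is a pure NE (Row: 13 ≥ 9; Column: 12 ≥ 10). Row gets 13.
Both β is a pure NE (Row: 9 ≥ 6; Column: 11 ≥ 7). Row gets 9.
Every other cell has a profitable deviation for at least one player. Highest of {13, 9} is 13.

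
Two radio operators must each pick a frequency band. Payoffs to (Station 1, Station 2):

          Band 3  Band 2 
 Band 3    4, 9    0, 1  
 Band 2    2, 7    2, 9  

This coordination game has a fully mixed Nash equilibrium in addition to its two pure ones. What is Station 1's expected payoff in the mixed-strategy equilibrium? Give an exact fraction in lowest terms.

2

Station 2 mixes with probability q on Band 3, chosen so Station 1 is indifferent: 4q + 0(1−q) = 2q + 2(1−q) gives q = 1/2.
Station 1's expected payoff (from either row, since indifferent) is 4·1/2 + 0·1/2 = 2.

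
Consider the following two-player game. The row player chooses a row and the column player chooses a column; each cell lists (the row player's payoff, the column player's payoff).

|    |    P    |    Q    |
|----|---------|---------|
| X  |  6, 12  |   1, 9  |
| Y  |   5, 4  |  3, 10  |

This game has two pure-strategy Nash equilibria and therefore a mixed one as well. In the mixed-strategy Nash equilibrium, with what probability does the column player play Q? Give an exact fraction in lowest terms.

1/3

The column player's mix q on P must make the row player indifferent between X and Y.
The row player's payoff from X: 6q + 1(1−q). From Y: 5q + 3(1−q).
Set equal: 1q = 2(1−q) → q = 2/3.
Probability on Q is 1 − 2/3 = 1/3.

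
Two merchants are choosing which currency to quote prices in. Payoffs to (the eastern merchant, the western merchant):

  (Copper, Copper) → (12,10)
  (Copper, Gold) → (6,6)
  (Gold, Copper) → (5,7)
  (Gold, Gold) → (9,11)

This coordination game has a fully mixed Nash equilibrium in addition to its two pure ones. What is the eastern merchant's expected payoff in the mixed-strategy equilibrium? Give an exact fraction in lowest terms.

The western merchant mixes with probability q on Copper, chosen so the eastern merchant is indifferent: 12q + 6(1−q) = 5q + 9(1−q) gives q = 3/10.
The eastern merchant's expected payoff (from either row, since indifferent) is 12·3/10 + 6·7/10 = 39/5.

39/5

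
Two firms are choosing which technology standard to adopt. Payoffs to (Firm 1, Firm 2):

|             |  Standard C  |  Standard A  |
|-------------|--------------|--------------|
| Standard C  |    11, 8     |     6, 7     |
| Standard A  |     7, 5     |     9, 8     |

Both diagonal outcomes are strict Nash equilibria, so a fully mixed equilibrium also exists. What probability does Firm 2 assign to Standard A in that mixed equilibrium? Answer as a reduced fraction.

4/7

Firm 2's mix q on Standard C must make Firm 1 indifferent between Standard C and Standard A.
Firm 1's payoff from Standard C: 11q + 6(1−q). From Standard A: 7q + 9(1−q).
Set equal: 4q = 3(1−q) → q = 3/7.
Probability on Standard A is 1 − 3/7 = 4/7.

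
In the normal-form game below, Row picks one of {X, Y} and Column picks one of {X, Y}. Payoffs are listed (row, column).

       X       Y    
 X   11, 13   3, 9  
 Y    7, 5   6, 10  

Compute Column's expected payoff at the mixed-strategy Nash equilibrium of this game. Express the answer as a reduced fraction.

85/9

Row mixes with probability p on X, chosen so Column is indifferent: 13p + 5(1−p) = 9p + 10(1−p) gives p = 5/9.
Column's expected payoff is 13·5/9 + 5·4/9 = 85/9.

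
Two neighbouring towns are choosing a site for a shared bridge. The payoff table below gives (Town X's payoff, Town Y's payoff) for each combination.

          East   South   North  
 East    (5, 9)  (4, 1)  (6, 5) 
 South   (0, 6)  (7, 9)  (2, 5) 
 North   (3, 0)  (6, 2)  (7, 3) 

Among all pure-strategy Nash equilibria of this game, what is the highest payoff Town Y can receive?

Both East is a pure NE (Town X: 5 ≥ 3; Town Y: 9 ≥ 5). Town Y gets 9.
Both South is a pure NE (Town X: 7 ≥ 6; Town Y: 9 ≥ 6). Town Y gets 9.
Both North is a pure NE (Town X: 7 ≥ 6; Town Y: 3 ≥ 2). Town Y gets 3.
Every other cell has a profitable deviation for at least one player. Highest of {9, 9, 3} is 9.

9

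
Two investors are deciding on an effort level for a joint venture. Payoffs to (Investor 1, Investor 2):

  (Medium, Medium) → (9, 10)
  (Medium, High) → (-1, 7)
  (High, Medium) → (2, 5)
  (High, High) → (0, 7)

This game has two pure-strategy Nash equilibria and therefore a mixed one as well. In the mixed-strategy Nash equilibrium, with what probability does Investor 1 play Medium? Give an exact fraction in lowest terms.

2/5

Investor 1's mix p on Medium must make Investor 2 indifferent between Medium and High.
Investor 2's payoff from Medium: 10p + 5(1−p). From High: 7p + 7(1−p).
Set equal: 3p = 2(1−p) → p = 2/5.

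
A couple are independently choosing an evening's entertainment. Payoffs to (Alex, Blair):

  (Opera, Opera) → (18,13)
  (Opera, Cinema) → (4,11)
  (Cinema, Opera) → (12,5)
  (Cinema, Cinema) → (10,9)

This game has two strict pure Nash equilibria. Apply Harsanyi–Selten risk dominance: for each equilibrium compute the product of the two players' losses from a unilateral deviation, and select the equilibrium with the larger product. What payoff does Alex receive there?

10

At both Opera: Alex loses 18 − 12 = 6 by deviating; Blair loses 13 − 11 = 2. Product = 6·2 = 12.
At both Cinema: Alex loses 10 − 4 = 6 by deviating; Blair loses 9 − 5 = 4. Product = 6·4 = 24.
24 > 12, so both Cinema is risk-dominant. Alex's payoff there is 10.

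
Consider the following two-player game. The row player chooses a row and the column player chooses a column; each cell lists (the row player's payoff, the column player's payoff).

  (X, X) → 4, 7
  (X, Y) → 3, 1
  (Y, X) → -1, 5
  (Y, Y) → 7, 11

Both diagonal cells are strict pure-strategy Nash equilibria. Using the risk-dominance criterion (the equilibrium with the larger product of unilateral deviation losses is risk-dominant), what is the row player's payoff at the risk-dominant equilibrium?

At both X: the row player loses 4 − (-1) = 5 by deviating; the column player loses 7 − 1 = 6. Product = 5·6 = 30.
At both Y: the row player loses 7 − 3 = 4 by deviating; the column player loses 11 − 5 = 6. Product = 4·6 = 24.
30 > 24, so both X is risk-dominant. The row player's payoff there is 4.

4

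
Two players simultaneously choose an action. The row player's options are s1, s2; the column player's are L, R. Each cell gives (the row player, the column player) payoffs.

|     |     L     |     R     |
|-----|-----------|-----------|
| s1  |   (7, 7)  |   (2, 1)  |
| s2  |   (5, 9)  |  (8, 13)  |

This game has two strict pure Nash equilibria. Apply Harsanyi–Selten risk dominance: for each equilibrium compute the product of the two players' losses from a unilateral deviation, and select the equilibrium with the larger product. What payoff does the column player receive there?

13

At (s1, L): the row player loses 7 − 5 = 2 by deviating; the column player loses 7 − 1 = 6. Product = 2·6 = 12.
At (s2, R): the row player loses 8 − 2 = 6 by deviating; the column player loses 13 − 9 = 4. Product = 6·4 = 24.
24 > 12, so (s2, R) is risk-dominant. The column player's payoff there is 13.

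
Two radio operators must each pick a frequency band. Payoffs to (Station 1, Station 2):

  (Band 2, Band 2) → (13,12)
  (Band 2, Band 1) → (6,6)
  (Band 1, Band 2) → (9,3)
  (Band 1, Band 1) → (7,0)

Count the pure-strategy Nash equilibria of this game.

1

Both Band 2: Station 1 gets 13 (best alternative 9); Station 2 gets 12 (best alternative 6). Neither deviates — NE.
Both Band 1 is not a NE: Station 2 would switch to Band 2 (3 > 0).
No other cell survives both best-response checks, so there is 1 pure NE.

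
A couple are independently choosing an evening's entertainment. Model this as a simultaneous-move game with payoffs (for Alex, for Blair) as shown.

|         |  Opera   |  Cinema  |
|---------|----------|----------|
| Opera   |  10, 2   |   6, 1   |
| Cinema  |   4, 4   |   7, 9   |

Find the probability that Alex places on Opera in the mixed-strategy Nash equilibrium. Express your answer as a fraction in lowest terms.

Alex's mix p on Opera must make Blair indifferent between Opera and Cinema.
Blair's payoff from Opera: 2p + 4(1−p). From Cinema: 1p + 9(1−p).
Set equal: 1p = 5(1−p) → p = 5/6.

5/6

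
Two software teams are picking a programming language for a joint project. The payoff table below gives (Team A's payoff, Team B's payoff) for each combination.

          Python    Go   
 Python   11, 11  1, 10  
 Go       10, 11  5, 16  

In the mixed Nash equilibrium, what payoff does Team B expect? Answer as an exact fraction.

11

Team A mixes with probability p on Python, chosen so Team B is indifferent: 11p + 11(1−p) = 10p + 16(1−p) gives p = 5/6.
Team B's expected payoff is 11·5/6 + 11·1/6 = 11.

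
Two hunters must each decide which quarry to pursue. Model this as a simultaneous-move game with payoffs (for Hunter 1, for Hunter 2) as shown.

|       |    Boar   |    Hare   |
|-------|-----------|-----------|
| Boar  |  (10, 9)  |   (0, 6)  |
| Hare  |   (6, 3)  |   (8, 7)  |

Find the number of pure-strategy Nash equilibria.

2

Both Boar: Hunter 1 gets 10 (best alternative 6); Hunter 2 gets 9 (best alternative 6). Neither deviates — NE.
Both Hare: Hunter 1 gets 8 (best alternative 0); Hunter 2 gets 7 (best alternative 3). Neither deviates — NE.
(Hare, Boar) is not a NE: Hunter 1 would switch to Boar (10 > 6).
No other cell survives both best-response checks, so there are 2 pure NE.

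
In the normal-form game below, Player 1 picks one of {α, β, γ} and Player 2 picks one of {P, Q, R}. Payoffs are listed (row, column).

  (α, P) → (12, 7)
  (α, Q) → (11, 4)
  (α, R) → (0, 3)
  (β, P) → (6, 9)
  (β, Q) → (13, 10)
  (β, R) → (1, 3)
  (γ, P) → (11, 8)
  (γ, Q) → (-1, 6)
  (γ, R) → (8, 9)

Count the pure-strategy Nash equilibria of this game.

3

(α, P): Player 1 gets 12 (best alternative 11); Player 2 gets 7 (best alternative 4). Neither deviates — NE.
(β, Q): Player 1 gets 13 (best alternative 11); Player 2 gets 10 (best alternative 9). Neither deviates — NE.
(γ, R): Player 1 gets 8 (best alternative 1); Player 2 gets 9 (best alternative 8). Neither deviates — NE.
(γ, P) is not a NE: Player 1 would switch to α (12 > 11).
No other cell survives both best-response checks, so there are 3 pure NE.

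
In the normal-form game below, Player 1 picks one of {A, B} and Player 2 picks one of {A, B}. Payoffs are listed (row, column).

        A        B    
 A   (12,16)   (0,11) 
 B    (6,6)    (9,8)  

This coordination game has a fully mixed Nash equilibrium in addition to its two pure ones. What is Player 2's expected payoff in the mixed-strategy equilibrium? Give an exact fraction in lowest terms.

Player 1 mixes with probability p on A, chosen so Player 2 is indifferent: 16p + 6(1−p) = 11p + 8(1−p) gives p = 2/7.
Player 2's expected payoff is 16·2/7 + 6·5/7 = 62/7.

62/7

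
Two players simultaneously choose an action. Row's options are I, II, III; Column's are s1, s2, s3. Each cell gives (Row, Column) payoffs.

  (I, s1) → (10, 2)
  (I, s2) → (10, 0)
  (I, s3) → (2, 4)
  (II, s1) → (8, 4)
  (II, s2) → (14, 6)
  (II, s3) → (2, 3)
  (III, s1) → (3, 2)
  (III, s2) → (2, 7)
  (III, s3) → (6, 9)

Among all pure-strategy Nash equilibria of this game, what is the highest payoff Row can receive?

14

(II, s2) is a pure NE (Row: 14 ≥ 10; Column: 6 ≥ 4). Row gets 14.
(III, s3) is a pure NE (Row: 6 ≥ 2; Column: 9 ≥ 7). Row gets 6.
Every other cell has a profitable deviation for at least one player. Highest of {14, 6} is 14.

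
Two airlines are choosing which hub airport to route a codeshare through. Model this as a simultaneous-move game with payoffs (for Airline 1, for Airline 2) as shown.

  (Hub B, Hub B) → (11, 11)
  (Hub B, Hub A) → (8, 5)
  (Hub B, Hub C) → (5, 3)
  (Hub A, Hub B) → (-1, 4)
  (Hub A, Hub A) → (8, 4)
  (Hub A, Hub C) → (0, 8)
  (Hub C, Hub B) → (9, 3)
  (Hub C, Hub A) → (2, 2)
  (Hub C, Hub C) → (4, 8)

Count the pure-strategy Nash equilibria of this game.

Both Hub B: Airline 1 gets 11 (best alternative 9); Airline 2 gets 11 (best alternative 5). Neither deviates — NE.
Both Hub A is not a NE: Airline 2 would switch to Hub C (8 > 4).
No other cell survives both best-response checks, so there is 1 pure NE.

1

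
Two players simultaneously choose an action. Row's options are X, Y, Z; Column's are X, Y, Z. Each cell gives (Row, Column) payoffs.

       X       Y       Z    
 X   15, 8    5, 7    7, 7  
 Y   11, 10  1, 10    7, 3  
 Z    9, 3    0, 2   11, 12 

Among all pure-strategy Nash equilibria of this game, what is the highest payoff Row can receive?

15

Both X is a pure NE (Row: 15 ≥ 11; Column: 8 ≥ 7). Row gets 15.
Both Z is a pure NE (Row: 11 ≥ 7; Column: 12 ≥ 3). Row gets 11.
Every other cell has a profitable deviation for at least one player. Highest of {15, 11} is 15.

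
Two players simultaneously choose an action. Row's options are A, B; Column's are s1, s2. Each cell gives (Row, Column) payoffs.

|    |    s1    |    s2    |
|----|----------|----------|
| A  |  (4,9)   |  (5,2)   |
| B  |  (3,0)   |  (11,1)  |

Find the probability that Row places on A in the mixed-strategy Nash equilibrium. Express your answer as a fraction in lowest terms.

1/8

Row's mix p on A must make Column indifferent between s1 and s2.
Column's payoff from s1: 9p + 0(1−p). From s2: 2p + 1(1−p).
Set equal: 7p = 1(1−p) → p = 1/8.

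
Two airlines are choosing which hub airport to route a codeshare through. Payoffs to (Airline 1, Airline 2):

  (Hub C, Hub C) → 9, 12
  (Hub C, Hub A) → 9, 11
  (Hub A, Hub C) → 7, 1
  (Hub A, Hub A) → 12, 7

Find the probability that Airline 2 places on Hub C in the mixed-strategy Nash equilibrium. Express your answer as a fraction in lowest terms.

3/5

Airline 2's mix q on Hub C must make Airline 1 indifferent between Hub C and Hub A.
Airline 1's payoff from Hub C: 9q + 9(1−q). From Hub A: 7q + 12(1−q).
Set equal: 2q = 3(1−q) → q = 3/5.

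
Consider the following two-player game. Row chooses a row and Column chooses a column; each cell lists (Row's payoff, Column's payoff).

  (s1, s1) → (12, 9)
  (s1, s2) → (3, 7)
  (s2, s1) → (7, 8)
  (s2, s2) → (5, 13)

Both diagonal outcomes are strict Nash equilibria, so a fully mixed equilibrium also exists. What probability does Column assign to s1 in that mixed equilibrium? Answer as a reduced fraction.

2/7

Column's mix q on s1 must make Row indifferent between s1 and s2.
Row's payoff from s1: 12q + 3(1−q). From s2: 7q + 5(1−q).
Set equal: 5q = 2(1−q) → q = 2/7.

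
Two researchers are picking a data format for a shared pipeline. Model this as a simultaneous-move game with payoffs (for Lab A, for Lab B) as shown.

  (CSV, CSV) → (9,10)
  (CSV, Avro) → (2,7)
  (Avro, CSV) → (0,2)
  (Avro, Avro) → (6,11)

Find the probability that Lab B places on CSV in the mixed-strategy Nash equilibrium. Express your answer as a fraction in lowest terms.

4/13

Lab B's mix q on CSV must make Lab A indifferent between CSV and Avro.
Lab A's payoff from CSV: 9q + 2(1−q). From Avro: 0q + 6(1−q).
Set equal: 9q = 4(1−q) → q = 4/13.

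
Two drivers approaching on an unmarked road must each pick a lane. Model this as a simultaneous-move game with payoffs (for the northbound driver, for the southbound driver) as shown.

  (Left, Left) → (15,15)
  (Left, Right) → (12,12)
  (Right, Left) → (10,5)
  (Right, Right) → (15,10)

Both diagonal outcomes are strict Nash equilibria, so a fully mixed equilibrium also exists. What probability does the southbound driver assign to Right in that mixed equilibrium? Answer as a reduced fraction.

The southbound driver's mix q on Left must make the northbound driver indifferent between Left and Right.
The northbound driver's payoff from Left: 15q + 12(1−q). From Right: 10q + 15(1−q).
Set equal: 5q = 3(1−q) → q = 3/8.
Probability on Right is 1 − 3/8 = 5/8.

5/8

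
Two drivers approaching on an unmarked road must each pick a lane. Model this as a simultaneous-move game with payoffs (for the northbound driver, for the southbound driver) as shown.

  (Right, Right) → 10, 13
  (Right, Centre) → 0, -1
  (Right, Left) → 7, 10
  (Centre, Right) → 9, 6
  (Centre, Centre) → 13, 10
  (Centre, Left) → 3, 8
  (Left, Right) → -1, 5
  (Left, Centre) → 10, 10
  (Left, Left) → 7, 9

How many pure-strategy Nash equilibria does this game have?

2

Both Right: the northbound driver gets 10 (best alternative 9); the southbound driver gets 13 (best alternative 10). Neither deviates — NE.
Both Centre: the northbound driver gets 13 (best alternative 10); the southbound driver gets 10 (best alternative 8). Neither deviates — NE.
Both Left is not a NE: the southbound driver would switch to Centre (10 > 9).
No other cell survives both best-response checks, so there are 2 pure NE.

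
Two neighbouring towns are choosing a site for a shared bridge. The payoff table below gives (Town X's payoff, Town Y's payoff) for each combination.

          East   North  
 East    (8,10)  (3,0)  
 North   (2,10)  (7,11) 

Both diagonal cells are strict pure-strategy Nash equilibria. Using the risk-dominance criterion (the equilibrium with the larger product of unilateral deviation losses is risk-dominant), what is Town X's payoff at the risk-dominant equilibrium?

At both East: Town X loses 8 − 2 = 6 by deviating; Town Y loses 10 − 0 = 10. Product = 6·10 = 60.
At both North: Town X loses 7 − 3 = 4 by deviating; Town Y loses 11 − 10 = 1. Product = 4·1 = 4.
60 > 4, so both East is risk-dominant. Town X's payoff there is 8.

8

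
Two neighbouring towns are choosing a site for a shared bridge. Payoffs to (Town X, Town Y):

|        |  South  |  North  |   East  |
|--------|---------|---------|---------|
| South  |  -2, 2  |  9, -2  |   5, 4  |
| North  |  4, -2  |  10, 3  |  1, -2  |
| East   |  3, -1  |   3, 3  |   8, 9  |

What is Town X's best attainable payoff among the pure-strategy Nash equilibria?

10

Both North is a pure NE (Town X: 10 ≥ 9; Town Y: 3 ≥ -2). Town X gets 10.
Both East is a pure NE (Town X: 8 ≥ 5; Town Y: 9 ≥ 3). Town X gets 8.
Every other cell has a profitable deviation for at least one player. Highest of {10, 8} is 10.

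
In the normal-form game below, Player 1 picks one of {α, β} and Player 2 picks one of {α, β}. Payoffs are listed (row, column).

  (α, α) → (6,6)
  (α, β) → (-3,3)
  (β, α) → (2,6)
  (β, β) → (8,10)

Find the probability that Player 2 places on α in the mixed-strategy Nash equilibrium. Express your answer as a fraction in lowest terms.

11/15

Player 2's mix q on α must make Player 1 indifferent between α and β.
Player 1's payoff from α: 6q + (-3)(1−q). From β: 2q + 8(1−q).
Set equal: 4q = 11(1−q) → q = 11/15.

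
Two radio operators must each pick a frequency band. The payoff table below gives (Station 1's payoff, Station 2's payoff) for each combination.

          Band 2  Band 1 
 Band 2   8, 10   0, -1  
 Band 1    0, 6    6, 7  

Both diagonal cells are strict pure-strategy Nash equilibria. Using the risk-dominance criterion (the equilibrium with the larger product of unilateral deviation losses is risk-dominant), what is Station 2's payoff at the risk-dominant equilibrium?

10

At both Band 2: Station 1 loses 8 − 0 = 8 by deviating; Station 2 loses 10 − (-1) = 11. Product = 8·11 = 88.
At both Band 1: Station 1 loses 6 − 0 = 6 by deviating; Station 2 loses 7 − 6 = 1. Product = 6·1 = 6.
88 > 6, so both Band 2 is risk-dominant. Station 2's payoff there is 10.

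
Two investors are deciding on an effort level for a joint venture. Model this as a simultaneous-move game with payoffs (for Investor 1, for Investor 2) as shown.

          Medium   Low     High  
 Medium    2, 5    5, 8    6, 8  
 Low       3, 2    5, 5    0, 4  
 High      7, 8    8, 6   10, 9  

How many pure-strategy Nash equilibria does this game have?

1

Both High: Investor 1 gets 10 (best alternative 6); Investor 2 gets 9 (best alternative 8). Neither deviates — NE.
Both Low is not a NE: Investor 1 would switch to High (8 > 5).
No other cell survives both best-response checks, so there is 1 pure NE.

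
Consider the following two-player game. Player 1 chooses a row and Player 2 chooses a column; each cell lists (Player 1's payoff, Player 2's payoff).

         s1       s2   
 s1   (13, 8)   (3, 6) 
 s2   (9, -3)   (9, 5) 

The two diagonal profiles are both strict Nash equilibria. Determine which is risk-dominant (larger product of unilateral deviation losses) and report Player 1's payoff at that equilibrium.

9

At both s1: Player 1 loses 13 − 9 = 4 by deviating; Player 2 loses 8 − 6 = 2. Product = 4·2 = 8.
At both s2: Player 1 loses 9 − 3 = 6 by deviating; Player 2 loses 5 − (-3) = 8. Product = 6·8 = 48.
48 > 8, so both s2 is risk-dominant. Player 1's payoff there is 9.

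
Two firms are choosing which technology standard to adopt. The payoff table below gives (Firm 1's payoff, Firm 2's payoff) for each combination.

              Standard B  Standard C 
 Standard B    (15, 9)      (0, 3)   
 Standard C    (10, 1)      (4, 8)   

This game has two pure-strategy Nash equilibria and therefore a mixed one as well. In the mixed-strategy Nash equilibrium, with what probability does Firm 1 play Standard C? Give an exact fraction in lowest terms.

Firm 1's mix p on Standard B must make Firm 2 indifferent between Standard B and Standard C.
Firm 2's payoff from Standard B: 9p + 1(1−p). From Standard C: 3p + 8(1−p).
Set equal: 6p = 7(1−p) → p = 7/13.
Probability on Standard C is 1 − 7/13 = 6/13.

6/13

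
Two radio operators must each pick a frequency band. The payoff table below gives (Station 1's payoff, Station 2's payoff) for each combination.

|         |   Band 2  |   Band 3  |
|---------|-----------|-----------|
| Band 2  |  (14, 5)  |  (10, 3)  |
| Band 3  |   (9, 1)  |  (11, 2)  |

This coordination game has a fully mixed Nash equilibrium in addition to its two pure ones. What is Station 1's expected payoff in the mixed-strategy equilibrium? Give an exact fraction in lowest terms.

Station 2 mixes with probability q on Band 2, chosen so Station 1 is indifferent: 14q + 10(1−q) = 9q + 11(1−q) gives q = 1/6.
Station 1's expected payoff (from either row, since indifferent) is 14·1/6 + 10·5/6 = 32/3.

32/3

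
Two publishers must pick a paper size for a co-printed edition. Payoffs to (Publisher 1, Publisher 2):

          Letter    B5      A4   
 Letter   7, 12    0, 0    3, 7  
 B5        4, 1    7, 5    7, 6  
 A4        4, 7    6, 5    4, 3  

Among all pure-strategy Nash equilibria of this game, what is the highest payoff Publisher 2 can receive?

12

Both Letter is a pure NE (Publisher 1: 7 ≥ 4; Publisher 2: 12 ≥ 7). Publisher 2 gets 12.
(B5, A4) is a pure NE (Publisher 1: 7 ≥ 4; Publisher 2: 6 ≥ 5). Publisher 2 gets 6.
Every other cell has a profitable deviation for at least one player. Highest of {12, 6} is 12.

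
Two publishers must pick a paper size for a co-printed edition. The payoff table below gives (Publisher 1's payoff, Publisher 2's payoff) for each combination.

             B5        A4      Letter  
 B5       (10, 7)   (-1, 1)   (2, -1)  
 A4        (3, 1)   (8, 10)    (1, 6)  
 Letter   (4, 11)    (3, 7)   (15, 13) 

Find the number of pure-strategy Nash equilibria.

3

Both B5: Publisher 1 gets 10 (best alternative 4); Publisher 2 gets 7 (best alternative 1). Neither deviates — NE.
Both A4: Publisher 1 gets 8 (best alternative 3); Publisher 2 gets 10 (best alternative 6). Neither deviates — NE.
Both Letter: Publisher 1 gets 15 (best alternative 2); Publisher 2 gets 13 (best alternative 11). Neither deviates — NE.
(Letter, B5) is not a NE: Publisher 1 would switch to B5 (10 > 4).
No other cell survives both best-response checks, so there are 3 pure NE.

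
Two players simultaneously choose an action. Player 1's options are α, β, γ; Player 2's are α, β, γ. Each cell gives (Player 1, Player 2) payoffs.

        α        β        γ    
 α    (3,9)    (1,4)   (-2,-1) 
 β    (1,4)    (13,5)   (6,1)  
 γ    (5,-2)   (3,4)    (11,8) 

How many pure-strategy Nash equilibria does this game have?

2

Both β: Player 1 gets 13 (best alternative 3); Player 2 gets 5 (best alternative 4). Neither deviates — NE.
Both γ: Player 1 gets 11 (best alternative 6); Player 2 gets 8 (best alternative 4). Neither deviates — NE.
Both α is not a NE: Player 1 would switch to γ (5 > 3).
No other cell survives both best-response checks, so there are 2 pure NE.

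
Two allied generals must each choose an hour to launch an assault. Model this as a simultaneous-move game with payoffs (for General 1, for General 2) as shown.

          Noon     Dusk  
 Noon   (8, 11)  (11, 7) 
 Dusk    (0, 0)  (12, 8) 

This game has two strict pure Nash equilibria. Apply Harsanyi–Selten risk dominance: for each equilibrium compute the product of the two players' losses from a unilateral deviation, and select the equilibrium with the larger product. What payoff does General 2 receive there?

11

At both Noon: General 1 loses 8 − 0 = 8 by deviating; General 2 loses 11 − 7 = 4. Product = 8·4 = 32.
At both Dusk: General 1 loses 12 − 11 = 1 by deviating; General 2 loses 8 − 0 = 8. Product = 1·8 = 8.
32 > 8, so both Noon is risk-dominant. General 2's payoff there is 11.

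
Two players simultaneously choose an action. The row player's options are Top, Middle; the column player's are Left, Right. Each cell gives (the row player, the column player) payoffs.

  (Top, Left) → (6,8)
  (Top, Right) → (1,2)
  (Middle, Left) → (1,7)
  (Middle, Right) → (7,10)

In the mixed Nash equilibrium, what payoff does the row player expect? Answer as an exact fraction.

41/11

The column player mixes with probability q on Left, chosen so the row player is indifferent: 6q + 1(1−q) = 1q + 7(1−q) gives q = 6/11.
The row player's expected payoff (from either row, since indifferent) is 6·6/11 + 1·5/11 = 41/11.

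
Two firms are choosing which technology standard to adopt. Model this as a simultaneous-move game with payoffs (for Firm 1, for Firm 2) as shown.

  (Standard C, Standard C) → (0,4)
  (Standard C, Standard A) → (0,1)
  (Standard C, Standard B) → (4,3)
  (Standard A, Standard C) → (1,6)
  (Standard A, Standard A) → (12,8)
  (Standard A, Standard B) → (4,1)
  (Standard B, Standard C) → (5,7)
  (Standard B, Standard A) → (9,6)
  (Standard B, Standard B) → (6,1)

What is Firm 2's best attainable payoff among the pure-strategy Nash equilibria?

8

Both Standard A is a pure NE (Firm 1: 12 ≥ 9; Firm 2: 8 ≥ 6). Firm 2 gets 8.
(Standard B, Standard C) is a pure NE (Firm 1: 5 ≥ 1; Firm 2: 7 ≥ 6). Firm 2 gets 7.
Every other cell has a profitable deviation for at least one player. Highest of {8, 7} is 8.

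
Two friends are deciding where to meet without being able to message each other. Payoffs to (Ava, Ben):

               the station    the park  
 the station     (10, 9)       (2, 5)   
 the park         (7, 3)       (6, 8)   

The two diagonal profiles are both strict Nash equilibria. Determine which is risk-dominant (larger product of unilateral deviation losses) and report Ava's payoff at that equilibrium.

6

At both the station: Ava loses 10 − 7 = 3 by deviating; Ben loses 9 − 5 = 4. Product = 3·4 = 12.
At both the park: Ava loses 6 − 2 = 4 by deviating; Ben loses 8 − 3 = 5. Product = 4·5 = 20.
20 > 12, so both the park is risk-dominant. Ava's payoff there is 6.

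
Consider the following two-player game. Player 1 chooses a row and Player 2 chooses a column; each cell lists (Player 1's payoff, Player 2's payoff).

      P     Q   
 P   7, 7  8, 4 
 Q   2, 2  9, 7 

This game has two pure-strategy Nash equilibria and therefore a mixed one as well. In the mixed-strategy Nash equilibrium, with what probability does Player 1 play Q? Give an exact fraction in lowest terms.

Player 1's mix p on P must make Player 2 indifferent between P and Q.
Player 2's payoff from P: 7p + 2(1−p). From Q: 4p + 7(1−p).
Set equal: 3p = 5(1−p) → p = 5/8.
Probability on Q is 1 − 5/8 = 3/8.

3/8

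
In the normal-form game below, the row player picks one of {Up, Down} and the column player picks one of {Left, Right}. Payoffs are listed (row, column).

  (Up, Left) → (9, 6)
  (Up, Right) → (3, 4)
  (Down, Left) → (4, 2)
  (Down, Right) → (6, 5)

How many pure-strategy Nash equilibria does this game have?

(Up, Left): the row player gets 9 (best alternative 4); the column player gets 6 (best alternative 4). Neither deviates — NE.
(Down, Right): the row player gets 6 (best alternative 3); the column player gets 5 (best alternative 2). Neither deviates — NE.
(Down, Left) is not a NE: the row player would switch to Up (9 > 4).
No other cell survives both best-response checks, so there are 2 pure NE.

2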